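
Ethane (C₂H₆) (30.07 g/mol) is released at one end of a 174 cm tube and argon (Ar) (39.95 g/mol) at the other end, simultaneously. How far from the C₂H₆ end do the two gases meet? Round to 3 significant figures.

93.2 cm

The fronts meet when d_C₂H₆ + d_Ar = L with d_C₂H₆/d_Ar = √(M_Ar/M_C₂H₆) (Graham's law). Here √(M_Ar/M_C₂H₆) = √(39.95/30.07) = 1.153.
With d_C₂H₆ + d_Ar = 174 cm, d_Ar = 174/(1 + 1.153) = 80.83 cm.
d_C₂H₆ = 174 − 80.83 = 93.2 cm.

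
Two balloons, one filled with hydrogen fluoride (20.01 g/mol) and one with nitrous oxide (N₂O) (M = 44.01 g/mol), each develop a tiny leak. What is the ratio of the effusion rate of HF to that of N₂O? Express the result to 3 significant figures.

1.48

Using Graham's law: rate_HF/rate_N₂O = √(M_N₂O/M_HF) = √(44.01/20.01) = √2.199 = 1.48.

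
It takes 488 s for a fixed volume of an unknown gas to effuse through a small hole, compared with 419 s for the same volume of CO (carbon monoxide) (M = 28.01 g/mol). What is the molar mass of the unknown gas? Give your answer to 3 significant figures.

38.0 g/mol

Using Graham's law: t_X/t_CO = √(M_X/M_CO).
488/419 = 1.165 = √(M_X/28.01)
M_X = 28.01 × 1.165² = 28.01 × 1.356 = 38.0 g/mol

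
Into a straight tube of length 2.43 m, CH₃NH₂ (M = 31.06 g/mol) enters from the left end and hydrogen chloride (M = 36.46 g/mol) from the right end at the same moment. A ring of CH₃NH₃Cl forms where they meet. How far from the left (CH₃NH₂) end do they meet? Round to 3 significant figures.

1.26 m

Distances travelled in equal time are proportional to diffusion rates, so d_CH₃NH₂/d_HCl = √(M_HCl/M_CH₃NH₂) = √(36.46/31.06) = 1.083.
With d_CH₃NH₂ + d_HCl = 2.43 m, d_HCl = 2.43/(1 + 1.083) = 1.166 m.
d_CH₃NH₂ = 2.43 − 1.166 = 1.26 m.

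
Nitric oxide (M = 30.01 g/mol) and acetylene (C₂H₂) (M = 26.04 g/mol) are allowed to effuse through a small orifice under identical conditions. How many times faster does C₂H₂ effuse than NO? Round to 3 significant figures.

Using Graham's law: rate_C₂H₂/rate_NO = √(M_NO/M_C₂H₂) = √(30.01/26.04) = √1.152 = 1.07.

1.07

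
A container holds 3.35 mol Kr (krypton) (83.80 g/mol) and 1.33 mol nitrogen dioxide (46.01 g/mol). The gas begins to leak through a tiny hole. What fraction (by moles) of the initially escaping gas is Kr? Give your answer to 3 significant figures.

Effusion rate of each component ∝ n_i/√M_i (partial pressure × 1/√M).
So x_Kr in the escaping gas = (n_Kr/√M_Kr) / Σ(n_i/√M_i)
= (3.35/√83.80) / (3.35/√83.80 + 1.33/√46.01) = 0.3660/(0.3660 + 0.1961) = 0.651.

0.651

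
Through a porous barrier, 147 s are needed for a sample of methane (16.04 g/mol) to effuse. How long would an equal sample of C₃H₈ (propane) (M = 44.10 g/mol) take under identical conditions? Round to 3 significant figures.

244 s

Using Graham's law: t_C₃H₈/t_CH₄ = √(M_C₃H₈/M_CH₄) = √(44.10/16.04) = √2.749 = 1.658.
So the time for C₃H₈ is 147 × 1.658 = 244 s.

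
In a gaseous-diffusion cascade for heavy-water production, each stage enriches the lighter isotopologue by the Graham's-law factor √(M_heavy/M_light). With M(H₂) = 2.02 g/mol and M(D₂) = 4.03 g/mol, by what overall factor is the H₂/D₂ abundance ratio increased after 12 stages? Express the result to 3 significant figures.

Overall factor = α^12 with α = √(4.03/2.02), i.e. (4.03/2.02)^(12/2).
= 1.99505^6 = 63.1.

63.1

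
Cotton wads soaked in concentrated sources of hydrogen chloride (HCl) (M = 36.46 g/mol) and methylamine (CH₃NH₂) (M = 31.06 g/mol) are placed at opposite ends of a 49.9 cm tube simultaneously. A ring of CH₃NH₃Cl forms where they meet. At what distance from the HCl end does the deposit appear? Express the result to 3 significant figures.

24.0 cm

In equal time, each gas travels a distance ∝ its rate ∝ 1/√M, so d_HCl/d_CH₃NH₂ = √(M_CH₃NH₂/M_HCl) = √(31.06/36.46) = 0.9230.
With d_HCl + d_CH₃NH₂ = 49.9 cm, d_CH₃NH₂ = 49.9/(1 + 0.9230) = 25.95 cm.
d_HCl = 49.9 − 25.95 = 24.0 cm.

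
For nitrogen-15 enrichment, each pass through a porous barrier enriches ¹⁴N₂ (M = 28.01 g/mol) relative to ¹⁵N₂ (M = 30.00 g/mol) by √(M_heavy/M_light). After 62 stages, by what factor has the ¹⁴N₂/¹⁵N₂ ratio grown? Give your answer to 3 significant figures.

8.40

The single-stage factor is √(M_heavy/M_light), so 62 stages give [√(30.00/28.01)]^62 = (30.00/28.01)^(62/2).
= 1.07105^31 = 8.40.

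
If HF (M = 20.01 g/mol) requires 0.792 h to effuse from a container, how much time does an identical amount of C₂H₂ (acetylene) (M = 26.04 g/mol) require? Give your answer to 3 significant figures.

0.903 h

From Graham's law, t_C₂H₂/t_HF = √(M_C₂H₂/M_HF) = √(26.04/20.01) = √1.301 = 1.141.
So the time for C₂H₂ is 0.792 × 1.141 = 0.903 h.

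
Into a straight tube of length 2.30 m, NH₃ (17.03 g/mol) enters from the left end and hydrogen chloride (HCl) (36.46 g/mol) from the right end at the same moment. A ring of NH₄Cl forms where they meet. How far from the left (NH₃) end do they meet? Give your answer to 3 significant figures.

The fronts meet when d_NH₃ + d_HCl = L with d_NH₃/d_HCl = √(M_HCl/M_NH₃) (Graham's law). Here √(M_HCl/M_NH₃) = √(36.46/17.03) = 1.463.
With d_NH₃ + d_HCl = 2.30 m, d_HCl = 2.30/(1 + 1.463) = 0.9337 m.
d_NH₃ = 2.30 − 0.9337 = 1.37 m.

1.37 m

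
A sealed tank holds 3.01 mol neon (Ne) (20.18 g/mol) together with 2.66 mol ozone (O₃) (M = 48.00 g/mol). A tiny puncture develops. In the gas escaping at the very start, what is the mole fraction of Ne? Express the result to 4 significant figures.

Each component's effusion rate ∝ (its partial pressure)·(1/√M) ∝ n_i/√M_i.
x_Ne(eff) = (n_Ne/√M_Ne) / (n_Ne/√M_Ne + n_O₃/√M_O₃)
= (3.01/√20.18) / (3.01/√20.18 + 2.66/√48.00) = 0.6700/(0.6700 + 0.3839) = 0.6357.

0.6357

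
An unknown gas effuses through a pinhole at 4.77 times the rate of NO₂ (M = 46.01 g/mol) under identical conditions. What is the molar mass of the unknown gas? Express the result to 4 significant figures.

Using Graham's law: rate_X/rate_NO₂ = √(M_NO₂/M_X).
4.77 = √(46.01/M_X)
M_X = 46.01 / 4.77² = 46.01 / 22.75 = 2.022 g/mol

2.022 g/mol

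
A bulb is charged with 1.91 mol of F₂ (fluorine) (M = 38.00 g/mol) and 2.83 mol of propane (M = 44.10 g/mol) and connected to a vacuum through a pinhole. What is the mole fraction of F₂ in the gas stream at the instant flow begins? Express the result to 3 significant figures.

The effusion rate of species i is ∝ p_i/√M_i ∝ n_i/√M_i.
So x_F₂ in the escaping gas = (n_F₂/√M_F₂) / Σ(n_i/√M_i)
= (1.91/√38.00) / (1.91/√38.00 + 2.83/√44.10) = 0.3098/(0.3098 + 0.4262) = 0.421.

0.421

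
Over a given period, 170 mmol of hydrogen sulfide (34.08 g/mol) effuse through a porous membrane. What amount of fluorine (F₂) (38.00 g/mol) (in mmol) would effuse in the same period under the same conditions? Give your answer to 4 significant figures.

From Graham's law, rate_F₂/rate_H₂S = √(M_H₂S/M_F₂) = √(34.08/38.00) = √0.8968 = 0.9470.
So the amount for F₂ is 170 × 0.9470 = 161.0 mmol.

161.0 mmol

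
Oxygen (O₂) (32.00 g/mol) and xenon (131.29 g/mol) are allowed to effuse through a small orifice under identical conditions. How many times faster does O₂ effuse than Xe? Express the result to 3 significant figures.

Using Graham's law: rate_O₂/rate_Xe = √(M_Xe/M_O₂) = √(131.29/32.00) = √4.103 = 2.03.

2.03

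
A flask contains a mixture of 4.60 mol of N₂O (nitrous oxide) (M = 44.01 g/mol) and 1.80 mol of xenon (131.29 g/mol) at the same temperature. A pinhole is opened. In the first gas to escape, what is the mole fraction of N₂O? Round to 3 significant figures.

0.815

Rate_i ∝ x_i/√M_i (Graham's law weighted by mole fraction), so the effusate composition follows n_i/√M_i.
x_N₂O(eff) = (n_N₂O/√M_N₂O) / (n_N₂O/√M_N₂O + n_Xe/√M_Xe)
= (4.60/√44.01) / (4.60/√44.01 + 1.80/√131.29) = 0.6934/(0.6934 + 0.1571) = 0.815.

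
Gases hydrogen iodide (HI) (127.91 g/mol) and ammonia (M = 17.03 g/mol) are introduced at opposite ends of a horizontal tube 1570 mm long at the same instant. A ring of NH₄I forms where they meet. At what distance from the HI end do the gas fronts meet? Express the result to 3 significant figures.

In equal time, each gas travels a distance ∝ its rate ∝ 1/√M, so d_HI/d_NH₃ = √(M_NH₃/M_HI) = √(17.03/127.91) = 0.3649.
With d_HI + d_NH₃ = 1570 mm, d_NH₃ = 1570/(1 + 0.3649) = 1150 mm.
d_HI = 1570 − 1150 = 420 mm.

420 mm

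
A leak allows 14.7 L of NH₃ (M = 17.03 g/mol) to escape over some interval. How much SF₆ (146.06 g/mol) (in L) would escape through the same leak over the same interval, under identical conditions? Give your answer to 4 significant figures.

From Graham's law, rate_SF₆/rate_NH₃ = √(M_NH₃/M_SF₆) = √(17.03/146.06) = √0.1166 = 0.3415.
So the volume for SF₆ is 14.7 × 0.3415 = 5.019 L.

5.019 L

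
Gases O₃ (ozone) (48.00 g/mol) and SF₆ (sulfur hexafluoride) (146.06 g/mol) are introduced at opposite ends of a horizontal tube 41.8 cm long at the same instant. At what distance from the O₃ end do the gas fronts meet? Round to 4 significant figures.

26.57 cm

In equal time, each gas travels a distance ∝ its rate ∝ 1/√M, so d_O₃/d_SF₆ = √(M_SF₆/M_O₃) = √(146.06/48.00) = 1.744.
With d_O₃ + d_SF₆ = 41.8 cm, d_SF₆ = 41.8/(1 + 1.744) = 15.23 cm.
d_O₃ = 41.8 − 15.23 = 26.57 cm.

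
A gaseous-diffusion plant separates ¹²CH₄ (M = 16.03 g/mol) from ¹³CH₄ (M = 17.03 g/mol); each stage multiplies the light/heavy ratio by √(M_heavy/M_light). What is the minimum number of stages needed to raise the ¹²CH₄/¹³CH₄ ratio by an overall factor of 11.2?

80

Single-stage factor α = √(17.03/16.03), so ln α = ½ ln(1.06238) = 0.03026.
Need α^N ≥ 11.2 ⇒ N ≥ ln(11.2) / ln α = 2.416 / 0.03026 = 79.85.
Minimum whole number of stages: N = 80.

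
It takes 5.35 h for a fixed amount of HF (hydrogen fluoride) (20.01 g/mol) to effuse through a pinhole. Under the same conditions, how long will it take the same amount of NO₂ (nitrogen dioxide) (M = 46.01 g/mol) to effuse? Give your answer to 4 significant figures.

8.113 h

From Graham's law, t_NO₂/t_HF = √(M_NO₂/M_HF) = √(46.01/20.01) = √2.299 = 1.516.
So the time for NO₂ is 5.35 × 1.516 = 8.113 h.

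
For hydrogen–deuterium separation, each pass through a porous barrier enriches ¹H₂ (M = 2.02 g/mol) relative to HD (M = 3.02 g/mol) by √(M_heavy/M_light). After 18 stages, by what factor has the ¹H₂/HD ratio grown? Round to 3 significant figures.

37.3

Each stage multiplies the ratio by α = √(3.02/2.02), so after 18 stages the overall factor is α^18 = (3.02/2.02)^(18/2).
= 1.49505^9 = 37.3.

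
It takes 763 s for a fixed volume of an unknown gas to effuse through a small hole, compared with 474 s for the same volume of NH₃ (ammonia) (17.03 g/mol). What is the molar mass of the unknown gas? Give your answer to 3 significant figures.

44.1 g/mol

Graham's law gives t_X/t_NH₃ = √(M_X/M_NH₃).
763/474 = 1.610 = √(M_X/17.03)
M_X = 17.03 × 1.610² = 17.03 × 2.591 = 44.1 g/mol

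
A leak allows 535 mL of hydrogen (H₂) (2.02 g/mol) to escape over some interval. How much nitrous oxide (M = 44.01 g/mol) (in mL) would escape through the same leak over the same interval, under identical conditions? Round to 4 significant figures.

114.6 mL

From Graham's law, rate_N₂O/rate_H₂ = √(M_H₂/M_N₂O) = √(2.02/44.01) = √0.04590 = 0.2142.
So the volume for N₂O is 535 × 0.2142 = 114.6 mL.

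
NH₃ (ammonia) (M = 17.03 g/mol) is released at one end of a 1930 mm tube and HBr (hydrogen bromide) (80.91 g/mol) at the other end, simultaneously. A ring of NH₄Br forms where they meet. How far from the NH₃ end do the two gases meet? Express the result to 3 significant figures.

1320 mm

The fronts meet when d_NH₃ + d_HBr = L with d_NH₃/d_HBr = √(M_HBr/M_NH₃) (Graham's law). Here √(M_HBr/M_NH₃) = √(80.91/17.03) = 2.180.
With d_NH₃ + d_HBr = 1930 mm, d_HBr = 1930/(1 + 2.180) = 607.0 mm.
d_NH₃ = 1930 − 607.0 = 1320 mm.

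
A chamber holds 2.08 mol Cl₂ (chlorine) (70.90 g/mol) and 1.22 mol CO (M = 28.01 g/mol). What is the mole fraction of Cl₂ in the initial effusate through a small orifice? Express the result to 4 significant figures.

Effusion rate of each component ∝ n_i/√M_i (partial pressure × 1/√M).
So x_Cl₂ in the escaping gas = (n_Cl₂/√M_Cl₂) / Σ(n_i/√M_i)
= (2.08/√70.90) / (2.08/√70.90 + 1.22/√28.01) = 0.2470/(0.2470 + 0.2305) = 0.5173.

0.5173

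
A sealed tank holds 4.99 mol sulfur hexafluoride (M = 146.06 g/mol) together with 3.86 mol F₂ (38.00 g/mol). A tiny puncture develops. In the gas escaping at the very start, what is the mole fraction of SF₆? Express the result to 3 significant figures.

Effusion rate of each component ∝ n_i/√M_i (partial pressure × 1/√M).
Mole fraction of SF₆ in the effusate = (n_SF₆/√M_SF₆) / (n_SF₆/√M_SF₆ + n_F₂/√M_F₂)
= (4.99/√146.06) / (4.99/√146.06 + 3.86/√38.00) = 0.4129/(0.4129 + 0.6262) = 0.397.

0.397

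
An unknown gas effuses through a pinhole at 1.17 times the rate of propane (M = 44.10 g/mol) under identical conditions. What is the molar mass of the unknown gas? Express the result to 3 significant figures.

Since effusion rate ∝ 1/√M, rate_X/rate_C₃H₈ = √(M_C₃H₈/M_X).
1.17 = √(44.10/M_X)
M_X = 44.10 / 1.17² = 44.10 / 1.369 = 32.2 g/mol

32.2 g/mol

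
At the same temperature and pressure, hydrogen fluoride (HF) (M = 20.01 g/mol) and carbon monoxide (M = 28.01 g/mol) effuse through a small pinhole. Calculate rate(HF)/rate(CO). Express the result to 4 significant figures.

1.183

Using Graham's law: rate_HF/rate_CO = √(M_CO/M_HF) = √(28.01/20.01) = √1.400 = 1.183.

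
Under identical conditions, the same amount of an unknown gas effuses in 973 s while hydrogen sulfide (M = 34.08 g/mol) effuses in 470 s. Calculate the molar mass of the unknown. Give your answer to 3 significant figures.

146 g/mol

By Graham's law, t_X/t_H₂S = √(M_X/M_H₂S).
973/470 = 2.070 = √(M_X/34.08)
M_X = 34.08 × 2.070² = 34.08 × 4.286 = 146 g/mol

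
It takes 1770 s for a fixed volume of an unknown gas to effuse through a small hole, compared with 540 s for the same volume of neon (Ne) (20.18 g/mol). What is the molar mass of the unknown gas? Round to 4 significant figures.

Since effusion rate ∝ 1/√M, t_X/t_Ne = √(M_X/M_Ne).
1770/540 = 3.278 = √(M_X/20.18)
M_X = 20.18 × 3.278² = 20.18 × 10.74 = 216.8 g/mol

216.8 g/mol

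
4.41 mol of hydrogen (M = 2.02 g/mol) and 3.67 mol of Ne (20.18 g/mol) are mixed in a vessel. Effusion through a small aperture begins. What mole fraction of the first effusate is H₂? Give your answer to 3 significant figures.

Rate_i ∝ x_i/√M_i (Graham's law weighted by mole fraction), so the effusate composition follows n_i/√M_i.
Mole fraction of H₂ in the effusate = (n_H₂/√M_H₂) / (n_H₂/√M_H₂ + n_Ne/√M_Ne)
= (4.41/√2.02) / (4.41/√2.02 + 3.67/√20.18) = 3.103/(3.103 + 0.8170) = 0.792.

0.792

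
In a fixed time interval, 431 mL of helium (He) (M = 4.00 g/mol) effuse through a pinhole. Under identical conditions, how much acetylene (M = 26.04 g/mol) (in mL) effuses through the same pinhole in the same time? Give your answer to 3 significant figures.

Since effusion rate ∝ 1/√M, rate_C₂H₂/rate_He = √(M_He/M_C₂H₂) = √(4.00/26.04) = √0.1536 = 0.3919.
So the volume for C₂H₂ is 431 × 0.3919 = 169 mL.

169 mL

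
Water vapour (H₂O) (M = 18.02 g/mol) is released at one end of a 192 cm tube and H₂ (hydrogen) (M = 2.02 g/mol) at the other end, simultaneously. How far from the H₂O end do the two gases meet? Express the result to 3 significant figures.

Graham's law gives d_H₂O/d_H₂ = rate_H₂O/rate_H₂ = √(M_H₂/M_H₂O) = √(2.02/18.02) = 0.3348.
With d_H₂O + d_H₂ = 192 cm, d_H₂ = 192/(1 + 0.3348) = 143.8 cm.
d_H₂O = 192 − 143.8 = 48.2 cm.

48.2 cm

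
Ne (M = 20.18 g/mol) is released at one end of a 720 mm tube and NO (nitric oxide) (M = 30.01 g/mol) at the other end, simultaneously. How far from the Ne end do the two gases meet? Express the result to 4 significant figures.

In equal time, each gas travels a distance ∝ its rate ∝ 1/√M, so d_Ne/d_NO = √(M_NO/M_Ne) = √(30.01/20.18) = 1.219.
With d_Ne + d_NO = 720 mm, d_NO = 720/(1 + 1.219) = 324.4 mm.
d_Ne = 720 − 324.4 = 395.6 mm.

395.6 mm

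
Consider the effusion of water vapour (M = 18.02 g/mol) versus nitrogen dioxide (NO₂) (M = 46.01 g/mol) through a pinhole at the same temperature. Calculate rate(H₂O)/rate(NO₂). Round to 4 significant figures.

By Graham's law, rate_H₂O/rate_NO₂ = √(M_NO₂/M_H₂O) = √(46.01/18.02) = √2.553 = 1.598.

1.598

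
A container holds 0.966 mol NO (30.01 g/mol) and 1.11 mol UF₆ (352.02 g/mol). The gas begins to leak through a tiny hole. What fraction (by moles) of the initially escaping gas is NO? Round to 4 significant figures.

0.7488

The effusion rate of species i is ∝ p_i/√M_i ∝ n_i/√M_i.
So x_NO in the escaping gas = (n_NO/√M_NO) / Σ(n_i/√M_i)
= (0.966/√30.01) / (0.966/√30.01 + 1.11/√352.02) = 0.1763/(0.1763 + 0.05916) = 0.7488.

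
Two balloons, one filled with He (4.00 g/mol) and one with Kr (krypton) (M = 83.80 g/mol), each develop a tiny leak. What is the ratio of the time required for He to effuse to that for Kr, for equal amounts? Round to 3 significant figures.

Using Graham's law: t_He/t_Kr = √(M_He/M_Kr) = √(4.00/83.80) = √0.04773 = 0.218.

0.218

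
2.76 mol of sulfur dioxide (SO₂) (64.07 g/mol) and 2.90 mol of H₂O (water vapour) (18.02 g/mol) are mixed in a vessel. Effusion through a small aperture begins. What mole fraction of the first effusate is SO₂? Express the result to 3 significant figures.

0.335

Effusion rate of each component ∝ n_i/√M_i (partial pressure × 1/√M).
Mole fraction of SO₂ in the effusate = (n_SO₂/√M_SO₂) / (n_SO₂/√M_SO₂ + n_H₂O/√M_H₂O)
= (2.76/√64.07) / (2.76/√64.07 + 2.90/√18.02) = 0.3448/(0.3448 + 0.6832) = 0.335.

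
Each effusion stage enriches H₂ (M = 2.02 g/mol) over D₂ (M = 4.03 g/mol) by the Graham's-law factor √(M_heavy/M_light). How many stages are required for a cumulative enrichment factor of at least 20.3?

9

Per stage α = (4.03/2.02)^(1/2) = 1.99505^0.5, giving ln α = 0.3453.
Need α^N ≥ 20.3 ⇒ N ≥ ln(20.3) / ln α = 3.011 / 0.3453 = 8.72.
Rounding up, N = 9 stages.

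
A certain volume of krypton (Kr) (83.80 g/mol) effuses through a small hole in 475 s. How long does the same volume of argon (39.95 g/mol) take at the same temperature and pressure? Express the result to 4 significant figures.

328.0 s

From Graham's law, t_Ar/t_Kr = √(M_Ar/M_Kr) = √(39.95/83.80) = √0.4767 = 0.6905.
So the time for Ar is 475 × 0.6905 = 328.0 s.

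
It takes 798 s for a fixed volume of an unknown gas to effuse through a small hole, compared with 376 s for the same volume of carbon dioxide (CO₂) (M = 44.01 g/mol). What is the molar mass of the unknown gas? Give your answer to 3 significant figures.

198 g/mol

Using Graham's law: t_X/t_CO₂ = √(M_X/M_CO₂).
798/376 = 2.122 = √(M_X/44.01)
M_X = 44.01 × 2.122² = 44.01 × 4.504 = 198 g/mol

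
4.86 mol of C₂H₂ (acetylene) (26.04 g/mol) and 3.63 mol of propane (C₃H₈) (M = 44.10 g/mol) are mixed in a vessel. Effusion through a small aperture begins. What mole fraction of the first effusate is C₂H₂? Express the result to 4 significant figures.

Rate_i ∝ x_i/√M_i (Graham's law weighted by mole fraction), so the effusate composition follows n_i/√M_i.
So x_C₂H₂ in the escaping gas = (n_C₂H₂/√M_C₂H₂) / Σ(n_i/√M_i)
= (4.86/√26.04) / (4.86/√26.04 + 3.63/√44.10) = 0.9524/(0.9524 + 0.5466) = 0.6353.

0.6353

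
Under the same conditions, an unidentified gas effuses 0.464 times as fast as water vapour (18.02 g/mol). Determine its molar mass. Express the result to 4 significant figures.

Since effusion rate ∝ 1/√M, rate_X/rate_H₂O = √(M_H₂O/M_X).
0.464 = √(18.02/M_X)
M_X = 18.02 / 0.464² = 18.02 / 0.2153 = 83.70 g/mol

83.70 g/mol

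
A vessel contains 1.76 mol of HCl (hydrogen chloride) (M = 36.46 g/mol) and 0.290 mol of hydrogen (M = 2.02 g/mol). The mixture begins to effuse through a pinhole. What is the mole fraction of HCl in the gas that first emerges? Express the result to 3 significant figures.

0.588

Rate_i ∝ x_i/√M_i (Graham's law weighted by mole fraction), so the effusate composition follows n_i/√M_i.
Mole fraction of HCl in the effusate = (n_HCl/√M_HCl) / (n_HCl/√M_HCl + n_H₂/√M_H₂)
= (1.76/√36.46) / (1.76/√36.46 + 0.290/√2.02) = 0.2915/(0.2915 + 0.2040) = 0.588.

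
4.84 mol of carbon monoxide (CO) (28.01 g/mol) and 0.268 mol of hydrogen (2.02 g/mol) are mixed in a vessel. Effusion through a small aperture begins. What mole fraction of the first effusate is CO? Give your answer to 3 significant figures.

Effusion rate of each component ∝ n_i/√M_i (partial pressure × 1/√M).
So x_CO in the escaping gas = (n_CO/√M_CO) / Σ(n_i/√M_i)
= (4.84/√28.01) / (4.84/√28.01 + 0.268/√2.02) = 0.9145/(0.9145 + 0.1886) = 0.829.

0.829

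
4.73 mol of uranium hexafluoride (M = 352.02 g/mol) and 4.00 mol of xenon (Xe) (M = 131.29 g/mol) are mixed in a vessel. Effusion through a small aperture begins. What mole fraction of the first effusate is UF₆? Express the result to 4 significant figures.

Rate_i ∝ x_i/√M_i (Graham's law weighted by mole fraction), so the effusate composition follows n_i/√M_i.
x_UF₆(eff) = (n_UF₆/√M_UF₆) / (n_UF₆/√M_UF₆ + n_Xe/√M_Xe)
= (4.73/√352.02) / (4.73/√352.02 + 4.00/√131.29) = 0.2521/(0.2521 + 0.3491) = 0.4193.

0.4193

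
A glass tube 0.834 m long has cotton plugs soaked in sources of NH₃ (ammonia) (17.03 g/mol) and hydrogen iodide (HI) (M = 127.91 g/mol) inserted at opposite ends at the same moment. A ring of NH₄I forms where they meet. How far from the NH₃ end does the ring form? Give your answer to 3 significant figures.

0.611 m

In equal time, each gas travels a distance ∝ its rate ∝ 1/√M, so d_NH₃/d_HI = √(M_HI/M_NH₃) = √(127.91/17.03) = 2.741.
With d_NH₃ + d_HI = 0.834 m, d_HI = 0.834/(1 + 2.741) = 0.2230 m.
d_NH₃ = 0.834 − 0.2230 = 0.611 m.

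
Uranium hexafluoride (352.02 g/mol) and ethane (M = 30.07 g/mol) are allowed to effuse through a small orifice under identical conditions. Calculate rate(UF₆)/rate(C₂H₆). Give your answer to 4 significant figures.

0.2923

Since effusion rate ∝ 1/√M, rate_UF₆/rate_C₂H₆ = √(M_C₂H₆/M_UF₆) = √(30.07/352.02) = √0.08542 = 0.2923.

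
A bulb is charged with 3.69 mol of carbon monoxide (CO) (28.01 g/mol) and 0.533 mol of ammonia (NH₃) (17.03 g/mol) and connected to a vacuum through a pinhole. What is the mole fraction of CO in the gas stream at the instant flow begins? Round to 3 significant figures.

0.844

The effusion rate of species i is ∝ p_i/√M_i ∝ n_i/√M_i.
x_CO(eff) = (n_CO/√M_CO) / (n_CO/√M_CO + n_NH₃/√M_NH₃)
= (3.69/√28.01) / (3.69/√28.01 + 0.533/√17.03) = 0.6972/(0.6972 + 0.1292) = 0.844.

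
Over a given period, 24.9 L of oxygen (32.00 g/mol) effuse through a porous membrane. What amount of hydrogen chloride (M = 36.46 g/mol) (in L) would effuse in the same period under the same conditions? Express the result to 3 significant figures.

Using Graham's law: rate_HCl/rate_O₂ = √(M_O₂/M_HCl) = √(32.00/36.46) = √0.8777 = 0.9368.
So the volume for HCl is 24.9 × 0.9368 = 23.3 L.

23.3 L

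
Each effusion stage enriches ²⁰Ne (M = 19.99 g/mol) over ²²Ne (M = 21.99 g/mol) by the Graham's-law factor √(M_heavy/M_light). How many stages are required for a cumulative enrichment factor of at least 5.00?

34

Single-stage factor α = √(21.99/19.99), so ln α = ½ ln(1.10005) = 0.04768.
Need α^N ≥ 5.00 ⇒ N ≥ ln(5.00) / ln α = 1.609 / 0.04768 = 33.76.
Minimum whole number of stages: N = 34.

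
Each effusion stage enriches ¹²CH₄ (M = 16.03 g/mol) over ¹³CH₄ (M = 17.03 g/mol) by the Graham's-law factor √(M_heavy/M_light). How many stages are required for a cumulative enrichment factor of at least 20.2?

Single-stage factor α = √(17.03/16.03), so ln α = ½ ln(1.06238) = 0.03026.
Need α^N ≥ 20.2 ⇒ N ≥ ln(20.2) / ln α = 3.006 / 0.03026 = 99.34.
Minimum whole number of stages: N = 100.

100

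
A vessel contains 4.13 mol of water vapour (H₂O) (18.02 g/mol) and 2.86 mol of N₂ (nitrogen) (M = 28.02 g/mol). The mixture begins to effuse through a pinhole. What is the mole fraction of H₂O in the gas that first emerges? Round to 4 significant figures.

Rate_i ∝ x_i/√M_i (Graham's law weighted by mole fraction), so the effusate composition follows n_i/√M_i.
So x_H₂O in the escaping gas = (n_H₂O/√M_H₂O) / Σ(n_i/√M_i)
= (4.13/√18.02) / (4.13/√18.02 + 2.86/√28.02) = 0.9729/(0.9729 + 0.5403) = 0.6429.

0.6429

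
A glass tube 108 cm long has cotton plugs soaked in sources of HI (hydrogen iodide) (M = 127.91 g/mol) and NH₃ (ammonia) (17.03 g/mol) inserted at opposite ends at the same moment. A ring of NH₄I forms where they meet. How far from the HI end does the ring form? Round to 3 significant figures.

28.9 cm

Graham's law gives d_HI/d_NH₃ = rate_HI/rate_NH₃ = √(M_NH₃/M_HI) = √(17.03/127.91) = 0.3649.
With d_HI + d_NH₃ = 108 cm, d_NH₃ = 108/(1 + 0.3649) = 79.13 cm.
d_HI = 108 − 79.13 = 28.9 cm.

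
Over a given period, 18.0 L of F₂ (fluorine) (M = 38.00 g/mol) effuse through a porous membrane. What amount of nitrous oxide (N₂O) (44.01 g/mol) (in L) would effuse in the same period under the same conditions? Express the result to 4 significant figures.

16.73 L

Since effusion rate ∝ 1/√M, rate_N₂O/rate_F₂ = √(M_F₂/M_N₂O) = √(38.00/44.01) = √0.8634 = 0.9292.
So the volume for N₂O is 18.0 × 0.9292 = 16.73 L.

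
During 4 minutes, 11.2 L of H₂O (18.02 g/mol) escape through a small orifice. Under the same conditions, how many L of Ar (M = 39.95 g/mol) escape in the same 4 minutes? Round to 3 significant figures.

7.52 L

Since effusion rate ∝ 1/√M, rate_Ar/rate_H₂O = √(M_H₂O/M_Ar) = √(18.02/39.95) = √0.4511 = 0.6716.
So the volume for Ar is 11.2 × 0.6716 = 7.52 L.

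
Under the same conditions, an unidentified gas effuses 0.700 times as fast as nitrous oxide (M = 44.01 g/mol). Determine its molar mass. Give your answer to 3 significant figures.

89.8 g/mol

Using Graham's law: rate_X/rate_N₂O = √(M_N₂O/M_X).
0.700 = √(44.01/M_X)
M_X = 44.01 / 0.700² = 44.01 / 0.4900 = 89.8 g/mol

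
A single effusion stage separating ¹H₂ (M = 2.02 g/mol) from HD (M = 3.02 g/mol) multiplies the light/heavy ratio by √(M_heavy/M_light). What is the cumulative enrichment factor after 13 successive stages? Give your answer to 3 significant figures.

Each stage multiplies the ratio by α = √(3.02/2.02), so after 13 stages the overall factor is α^13 = (3.02/2.02)^(13/2).
= 1.49505^(13/2) = 13.7.

13.7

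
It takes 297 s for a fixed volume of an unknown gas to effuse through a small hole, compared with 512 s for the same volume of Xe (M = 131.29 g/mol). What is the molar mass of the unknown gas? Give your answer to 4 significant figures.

From Graham's law, t_X/t_Xe = √(M_X/M_Xe).
297/512 = 0.5801 = √(M_X/131.29)
M_X = 131.29 × 0.5801² = 131.29 × 0.3365 = 44.18 g/mol

44.18 g/mol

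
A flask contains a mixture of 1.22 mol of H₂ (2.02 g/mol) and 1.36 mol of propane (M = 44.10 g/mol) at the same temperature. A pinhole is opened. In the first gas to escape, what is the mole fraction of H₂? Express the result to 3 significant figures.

0.807

The effusion rate of species i is ∝ p_i/√M_i ∝ n_i/√M_i.
So x_H₂ in the escaping gas = (n_H₂/√M_H₂) / Σ(n_i/√M_i)
= (1.22/√2.02) / (1.22/√2.02 + 1.36/√44.10) = 0.8584/(0.8584 + 0.2048) = 0.807.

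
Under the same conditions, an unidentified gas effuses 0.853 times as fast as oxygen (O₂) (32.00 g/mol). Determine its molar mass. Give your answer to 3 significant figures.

44.0 g/mol

Graham's law gives rate_X/rate_O₂ = √(M_O₂/M_X).
0.853 = √(32.00/M_X)
M_X = 32.00 / 0.853² = 32.00 / 0.7276 = 44.0 g/mol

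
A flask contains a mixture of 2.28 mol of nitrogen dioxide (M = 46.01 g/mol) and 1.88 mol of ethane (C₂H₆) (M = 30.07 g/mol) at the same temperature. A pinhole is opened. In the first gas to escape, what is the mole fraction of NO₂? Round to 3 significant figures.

Rate_i ∝ x_i/√M_i (Graham's law weighted by mole fraction), so the effusate composition follows n_i/√M_i.
Mole fraction of NO₂ in the effusate = (n_NO₂/√M_NO₂) / (n_NO₂/√M_NO₂ + n_C₂H₆/√M_C₂H₆)
= (2.28/√46.01) / (2.28/√46.01 + 1.88/√30.07) = 0.3361/(0.3361 + 0.3428) = 0.495.

0.495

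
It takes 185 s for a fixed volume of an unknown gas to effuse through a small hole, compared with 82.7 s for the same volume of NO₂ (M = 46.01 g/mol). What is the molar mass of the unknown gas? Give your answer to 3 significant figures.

230 g/mol

From Graham's law, t_X/t_NO₂ = √(M_X/M_NO₂).
185/82.7 = 2.237 = √(M_X/46.01)
M_X = 46.01 × 2.237² = 46.01 × 5.004 = 230 g/mol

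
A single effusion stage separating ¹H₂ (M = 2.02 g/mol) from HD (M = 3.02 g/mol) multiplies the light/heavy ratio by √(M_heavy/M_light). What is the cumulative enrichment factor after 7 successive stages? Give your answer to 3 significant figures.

4.09

The single-stage factor is √(M_heavy/M_light), so 7 stages give [√(3.02/2.02)]^7 = (3.02/2.02)^(7/2).
= 1.49505^(7/2) = 4.09.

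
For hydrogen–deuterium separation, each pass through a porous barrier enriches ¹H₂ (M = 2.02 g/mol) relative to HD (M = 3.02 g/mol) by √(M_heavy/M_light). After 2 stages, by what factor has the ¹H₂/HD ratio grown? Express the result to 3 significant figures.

1.50

After 2 stages the ratio has grown by (√(3.02/2.02))^2 = (3.02/2.02)^(2/2).
= 1.49505^1 = 1.50.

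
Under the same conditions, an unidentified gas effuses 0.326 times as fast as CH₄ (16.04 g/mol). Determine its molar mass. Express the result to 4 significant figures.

150.9 g/mol

Using Graham's law: rate_X/rate_CH₄ = √(M_CH₄/M_X).
0.326 = √(16.04/M_X)
M_X = 16.04 / 0.326² = 16.04 / 0.1063 = 150.9 g/mol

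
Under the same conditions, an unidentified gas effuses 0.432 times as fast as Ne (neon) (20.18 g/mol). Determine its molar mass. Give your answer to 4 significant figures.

From Graham's law, rate_X/rate_Ne = √(M_Ne/M_X).
0.432 = √(20.18/M_X)
M_X = 20.18 / 0.432² = 20.18 / 0.1866 = 108.1 g/mol

108.1 g/mol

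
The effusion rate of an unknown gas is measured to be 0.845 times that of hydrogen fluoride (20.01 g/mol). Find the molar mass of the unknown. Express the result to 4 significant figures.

From Graham's law, rate_X/rate_HF = √(M_HF/M_X).
0.845 = √(20.01/M_X)
M_X = 20.01 / 0.845² = 20.01 / 0.7140 = 28.02 g/mol

28.02 g/mol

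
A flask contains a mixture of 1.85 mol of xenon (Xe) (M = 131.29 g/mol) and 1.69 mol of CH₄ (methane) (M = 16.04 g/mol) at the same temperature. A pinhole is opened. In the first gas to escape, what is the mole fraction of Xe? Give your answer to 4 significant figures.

0.2767

The effusion rate of species i is ∝ p_i/√M_i ∝ n_i/√M_i.
So x_Xe in the escaping gas = (n_Xe/√M_Xe) / Σ(n_i/√M_i)
= (1.85/√131.29) / (1.85/√131.29 + 1.69/√16.04) = 0.1615/(0.1615 + 0.4220) = 0.2767.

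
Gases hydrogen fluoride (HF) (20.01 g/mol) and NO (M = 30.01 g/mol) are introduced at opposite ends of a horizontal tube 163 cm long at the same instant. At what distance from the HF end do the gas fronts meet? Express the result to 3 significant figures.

Graham's law gives d_HF/d_NO = rate_HF/rate_NO = √(M_NO/M_HF) = √(30.01/20.01) = 1.225.
With d_HF + d_NO = 163 cm, d_NO = 163/(1 + 1.225) = 73.27 cm.
d_HF = 163 − 73.27 = 89.7 cm.

89.7 cm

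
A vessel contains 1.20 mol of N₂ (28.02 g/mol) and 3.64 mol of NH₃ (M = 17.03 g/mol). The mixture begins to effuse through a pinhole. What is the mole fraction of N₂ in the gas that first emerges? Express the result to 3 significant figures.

0.204

The effusion rate of species i is ∝ p_i/√M_i ∝ n_i/√M_i.
So x_N₂ in the escaping gas = (n_N₂/√M_N₂) / Σ(n_i/√M_i)
= (1.20/√28.02) / (1.20/√28.02 + 3.64/√17.03) = 0.2267/(0.2267 + 0.8821) = 0.204.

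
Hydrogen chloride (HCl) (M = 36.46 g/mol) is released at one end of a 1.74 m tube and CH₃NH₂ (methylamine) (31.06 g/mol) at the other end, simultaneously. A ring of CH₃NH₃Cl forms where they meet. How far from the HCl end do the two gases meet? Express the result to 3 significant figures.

0.835 m

Graham's law gives d_HCl/d_CH₃NH₂ = rate_HCl/rate_CH₃NH₂ = √(M_CH₃NH₂/M_HCl) = √(31.06/36.46) = 0.9230.
With d_HCl + d_CH₃NH₂ = 1.74 m, d_CH₃NH₂ = 1.74/(1 + 0.9230) = 0.9048 m.
d_HCl = 1.74 − 0.9048 = 0.835 m.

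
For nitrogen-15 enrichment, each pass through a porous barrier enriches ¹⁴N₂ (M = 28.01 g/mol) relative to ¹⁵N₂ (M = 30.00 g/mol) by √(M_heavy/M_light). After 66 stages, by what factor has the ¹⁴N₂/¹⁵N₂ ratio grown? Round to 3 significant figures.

Overall factor = α^66 with α = √(30.00/28.01), i.e. (30.00/28.01)^(66/2).
= 1.07105^33 = 9.63.

9.63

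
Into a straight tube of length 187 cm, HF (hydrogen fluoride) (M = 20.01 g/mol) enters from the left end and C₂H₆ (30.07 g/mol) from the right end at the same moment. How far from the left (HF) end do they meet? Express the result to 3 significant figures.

Distances travelled in equal time are proportional to diffusion rates, so d_HF/d_C₂H₆ = √(M_C₂H₆/M_HF) = √(30.07/20.01) = 1.226.
With d_HF + d_C₂H₆ = 187 cm, d_C₂H₆ = 187/(1 + 1.226) = 84.01 cm.
d_HF = 187 − 84.01 = 103 cm.

103 cm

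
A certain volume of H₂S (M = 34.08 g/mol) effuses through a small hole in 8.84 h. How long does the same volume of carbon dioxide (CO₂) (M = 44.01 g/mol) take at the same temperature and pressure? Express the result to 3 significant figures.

Since effusion rate ∝ 1/√M, t_CO₂/t_H₂S = √(M_CO₂/M_H₂S) = √(44.01/34.08) = √1.291 = 1.136.
So the time for CO₂ is 8.84 × 1.136 = 10.0 h.

10.0 h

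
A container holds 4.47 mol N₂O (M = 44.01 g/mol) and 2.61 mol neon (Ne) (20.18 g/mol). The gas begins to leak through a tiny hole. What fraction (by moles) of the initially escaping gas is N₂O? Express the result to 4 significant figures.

0.5370

The effusion rate of species i is ∝ p_i/√M_i ∝ n_i/√M_i.
Mole fraction of N₂O in the effusate = (n_N₂O/√M_N₂O) / (n_N₂O/√M_N₂O + n_Ne/√M_Ne)
= (4.47/√44.01) / (4.47/√44.01 + 2.61/√20.18) = 0.6738/(0.6738 + 0.5810) = 0.5370.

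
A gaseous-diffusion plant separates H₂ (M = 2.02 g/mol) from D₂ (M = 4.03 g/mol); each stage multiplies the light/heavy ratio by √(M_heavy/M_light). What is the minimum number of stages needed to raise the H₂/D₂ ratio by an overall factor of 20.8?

Per stage α = (4.03/2.02)^(1/2) = 1.99505^0.5, giving ln α = 0.3453.
Need α^N ≥ 20.8 ⇒ N ≥ ln(20.8) / ln α = 3.035 / 0.3453 = 8.79.
Minimum whole number of stages: N = 9.

9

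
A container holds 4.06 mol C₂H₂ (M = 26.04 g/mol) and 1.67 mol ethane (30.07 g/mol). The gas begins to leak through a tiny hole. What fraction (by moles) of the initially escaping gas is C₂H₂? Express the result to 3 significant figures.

0.723

Effusion rate of each component ∝ n_i/√M_i (partial pressure × 1/√M).
Mole fraction of C₂H₂ in the effusate = (n_C₂H₂/√M_C₂H₂) / (n_C₂H₂/√M_C₂H₂ + n_C₂H₆/√M_C₂H₆)
= (4.06/√26.04) / (4.06/√26.04 + 1.67/√30.07) = 0.7956/(0.7956 + 0.3045) = 0.723.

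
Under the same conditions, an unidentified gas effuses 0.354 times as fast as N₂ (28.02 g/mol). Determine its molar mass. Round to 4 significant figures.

Graham's law gives rate_X/rate_N₂ = √(M_N₂/M_X).
0.354 = √(28.02/M_X)
M_X = 28.02 / 0.354² = 28.02 / 0.1253 = 223.6 g/mol

223.6 g/mol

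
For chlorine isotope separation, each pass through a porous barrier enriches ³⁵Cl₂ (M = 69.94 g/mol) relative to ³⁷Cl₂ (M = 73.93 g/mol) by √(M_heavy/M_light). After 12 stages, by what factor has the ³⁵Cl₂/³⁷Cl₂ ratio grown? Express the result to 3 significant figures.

1.39

Overall factor = α^12 with α = √(73.93/69.94), i.e. (73.93/69.94)^(12/2).
= 1.05705^6 = 1.39.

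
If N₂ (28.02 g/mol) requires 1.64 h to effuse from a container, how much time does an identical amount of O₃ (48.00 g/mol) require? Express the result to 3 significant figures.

Graham's law gives t_O₃/t_N₂ = √(M_O₃/M_N₂) = √(48.00/28.02) = √1.713 = 1.309.
So the time for O₃ is 1.64 × 1.309 = 2.15 h.

2.15 h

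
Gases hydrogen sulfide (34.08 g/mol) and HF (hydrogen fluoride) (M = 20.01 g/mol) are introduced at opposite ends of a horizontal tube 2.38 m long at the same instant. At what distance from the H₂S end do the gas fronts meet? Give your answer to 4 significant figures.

The fronts meet when d_H₂S + d_HF = L with d_H₂S/d_HF = √(M_HF/M_H₂S) (Graham's law). Here √(M_HF/M_H₂S) = √(20.01/34.08) = 0.7663.
With d_H₂S + d_HF = 2.38 m, d_HF = 2.38/(1 + 0.7663) = 1.347 m.
d_H₂S = 2.38 − 1.347 = 1.033 m.

1.033 m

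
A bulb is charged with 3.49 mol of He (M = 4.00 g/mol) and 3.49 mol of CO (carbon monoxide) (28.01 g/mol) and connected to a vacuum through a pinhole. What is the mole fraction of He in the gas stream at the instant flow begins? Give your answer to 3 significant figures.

Each component's effusion rate ∝ (its partial pressure)·(1/√M) ∝ n_i/√M_i.
x_He(eff) = (n_He/√M_He) / (n_He/√M_He + n_CO/√M_CO)
= (3.49/√4.00) / (3.49/√4.00 + 3.49/√28.01) = 1.745/(1.745 + 0.6594) = 0.726.

0.726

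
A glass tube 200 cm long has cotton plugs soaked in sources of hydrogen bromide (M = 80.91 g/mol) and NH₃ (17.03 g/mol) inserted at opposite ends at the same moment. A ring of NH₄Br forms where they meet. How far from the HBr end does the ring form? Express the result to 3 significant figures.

In equal time, each gas travels a distance ∝ its rate ∝ 1/√M, so d_HBr/d_NH₃ = √(M_NH₃/M_HBr) = √(17.03/80.91) = 0.4588.
With d_HBr + d_NH₃ = 200 cm, d_NH₃ = 200/(1 + 0.4588) = 137.1 cm.
d_HBr = 200 − 137.1 = 62.9 cm.

62.9 cm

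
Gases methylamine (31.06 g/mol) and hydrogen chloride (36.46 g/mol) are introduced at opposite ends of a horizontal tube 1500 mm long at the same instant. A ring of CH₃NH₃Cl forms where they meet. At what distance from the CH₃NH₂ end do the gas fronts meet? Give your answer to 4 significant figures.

The fronts meet when d_CH₃NH₂ + d_HCl = L with d_CH₃NH₂/d_HCl = √(M_HCl/M_CH₃NH₂) (Graham's law). Here √(M_HCl/M_CH₃NH₂) = √(36.46/31.06) = 1.083.
With d_CH₃NH₂ + d_HCl = 1500 mm, d_HCl = 1500/(1 + 1.083) = 720.0 mm.
d_CH₃NH₂ = 1500 − 720.0 = 780.0 mm.

780.0 mm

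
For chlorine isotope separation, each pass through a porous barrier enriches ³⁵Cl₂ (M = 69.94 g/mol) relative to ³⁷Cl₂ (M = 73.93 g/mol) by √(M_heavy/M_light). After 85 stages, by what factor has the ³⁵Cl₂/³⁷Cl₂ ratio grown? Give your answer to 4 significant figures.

The single-stage factor is √(M_heavy/M_light), so 85 stages give [√(73.93/69.94)]^85 = (73.93/69.94)^(85/2).
= 1.05705^(85/2) = 10.57.

10.57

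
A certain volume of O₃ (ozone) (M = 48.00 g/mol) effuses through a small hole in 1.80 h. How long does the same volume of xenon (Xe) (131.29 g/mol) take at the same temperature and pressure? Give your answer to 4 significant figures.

Since effusion rate ∝ 1/√M, t_Xe/t_O₃ = √(M_Xe/M_O₃) = √(131.29/48.00) = √2.735 = 1.654.
So the time for Xe is 1.80 × 1.654 = 2.977 h.

2.977 h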